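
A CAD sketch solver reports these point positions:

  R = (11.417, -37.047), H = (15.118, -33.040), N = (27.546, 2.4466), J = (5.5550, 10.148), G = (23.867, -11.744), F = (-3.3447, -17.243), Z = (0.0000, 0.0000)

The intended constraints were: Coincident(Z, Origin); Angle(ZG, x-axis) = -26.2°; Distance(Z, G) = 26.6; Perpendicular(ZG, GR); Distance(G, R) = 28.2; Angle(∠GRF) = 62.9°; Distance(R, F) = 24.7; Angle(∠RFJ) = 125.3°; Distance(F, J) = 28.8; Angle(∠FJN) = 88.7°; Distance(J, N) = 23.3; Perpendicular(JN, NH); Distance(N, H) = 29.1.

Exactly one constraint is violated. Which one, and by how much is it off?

Distance(N, H) = 29.1 — off by 8.50.

Z = (0.00, 0.00) ✓; ZG at -26.20° ✓; |ZG| = 26.60 ✓; ∠(ZG, GR) = 90.00° ✓; |GR| = 28.20 ✓; ∠GRF = 62.90° ✓; |RF| = 24.70 ✓; ∠RFJ = 125.3° ✓; |FJ| = 28.80 ✓; ∠FJN = 88.70° ✓; |JN| = 23.30 ✓; ∠(JN, NH) = 90.00° ✓; |NH| = 37.60 ✗.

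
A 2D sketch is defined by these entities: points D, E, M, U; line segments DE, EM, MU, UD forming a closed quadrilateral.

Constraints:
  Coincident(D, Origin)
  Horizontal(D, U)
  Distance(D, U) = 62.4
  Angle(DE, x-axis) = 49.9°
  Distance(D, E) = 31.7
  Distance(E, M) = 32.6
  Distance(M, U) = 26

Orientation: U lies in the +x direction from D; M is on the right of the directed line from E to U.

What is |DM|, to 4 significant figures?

36.92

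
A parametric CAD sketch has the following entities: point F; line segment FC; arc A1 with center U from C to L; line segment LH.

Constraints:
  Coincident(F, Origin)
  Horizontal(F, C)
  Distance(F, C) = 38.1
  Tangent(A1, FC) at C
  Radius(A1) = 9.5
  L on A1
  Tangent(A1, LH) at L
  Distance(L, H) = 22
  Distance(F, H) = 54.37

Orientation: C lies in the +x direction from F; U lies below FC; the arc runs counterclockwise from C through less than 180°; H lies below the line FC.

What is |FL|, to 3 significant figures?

33.9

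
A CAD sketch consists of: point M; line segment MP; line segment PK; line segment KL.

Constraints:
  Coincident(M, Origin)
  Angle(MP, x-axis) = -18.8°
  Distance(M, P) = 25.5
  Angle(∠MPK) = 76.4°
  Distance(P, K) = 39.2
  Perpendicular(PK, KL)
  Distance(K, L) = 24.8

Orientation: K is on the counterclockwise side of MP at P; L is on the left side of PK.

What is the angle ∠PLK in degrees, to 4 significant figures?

57.68°

M is at the origin; MP runs at -18.8° with length 25.5, so P = 25.5·(cos -18.8°, sin -18.8°) = (24.14, -8.218). ∠MPK = 76.4°, so PK runs at -18.8° + (180° − 76.4°) = 84.80° from the x-axis; with |PK| = 39.2, K = P + 39.2·(cos 84.80°, sin 84.80°) = (27.69, 30.82). The perpendicularity gives KL at right angles to PK; with |KL| = 24.8 on the left of PK, L = K + 24.8·(-0.9959, 0.09063) = (2.994, 33.07). Then cos ∠PLK = LP·LK / (|LP||LK|), giving 57.68°.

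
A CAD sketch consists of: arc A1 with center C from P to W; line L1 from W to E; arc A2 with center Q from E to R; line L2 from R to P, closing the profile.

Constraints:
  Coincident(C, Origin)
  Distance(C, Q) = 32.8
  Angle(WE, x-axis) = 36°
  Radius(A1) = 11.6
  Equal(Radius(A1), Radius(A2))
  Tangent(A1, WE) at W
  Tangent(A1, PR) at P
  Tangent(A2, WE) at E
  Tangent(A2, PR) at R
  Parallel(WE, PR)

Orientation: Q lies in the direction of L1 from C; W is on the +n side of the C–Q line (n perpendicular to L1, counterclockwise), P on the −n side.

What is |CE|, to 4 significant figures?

34.79

Tangency of A1 to both parallel lines with radius 11.6 puts W and P at C ± 11.6·n: W = (-6.818, 9.385), P = (6.818, -9.385). Equal radii place E and R the same way about Q: E = Q + 11.6·n = (19.72, 28.66), R = Q − 11.6·n = (33.35, 9.895). Then |CE| = |E − C| = 34.79.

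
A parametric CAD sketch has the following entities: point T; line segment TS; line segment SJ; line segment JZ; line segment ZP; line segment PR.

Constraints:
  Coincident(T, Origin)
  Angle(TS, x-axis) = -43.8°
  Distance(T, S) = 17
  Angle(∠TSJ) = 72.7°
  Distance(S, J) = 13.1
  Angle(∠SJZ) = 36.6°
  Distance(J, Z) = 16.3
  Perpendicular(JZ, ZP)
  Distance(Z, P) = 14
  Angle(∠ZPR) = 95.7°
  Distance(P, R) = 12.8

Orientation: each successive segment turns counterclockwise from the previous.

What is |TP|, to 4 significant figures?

22.23

T is at the origin; TS runs at -43.8° with length 17.0, so S = (12.27, -11.77). ∠TSJ = 72.7° gives SJ at 63.50° from the x-axis; with |SJ| = 13.1, J = (18.12, -0.04279). ∠SJZ = 36.6° gives JZ at -153.1° from the x-axis; with |JZ| = 16.3, Z = (3.579, -7.417). JZ ⟂ ZP, so ZP runs at -63.10°; with |ZP| = 14.0, P = (9.913, -19.90). Then |TP| = |P − T| = 22.23.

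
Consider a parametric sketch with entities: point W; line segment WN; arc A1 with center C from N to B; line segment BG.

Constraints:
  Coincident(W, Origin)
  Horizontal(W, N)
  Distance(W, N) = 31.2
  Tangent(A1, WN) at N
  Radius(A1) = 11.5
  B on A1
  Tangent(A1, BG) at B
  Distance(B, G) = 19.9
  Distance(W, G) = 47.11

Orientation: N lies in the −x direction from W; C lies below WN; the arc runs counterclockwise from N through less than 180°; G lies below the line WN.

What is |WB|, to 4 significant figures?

44.68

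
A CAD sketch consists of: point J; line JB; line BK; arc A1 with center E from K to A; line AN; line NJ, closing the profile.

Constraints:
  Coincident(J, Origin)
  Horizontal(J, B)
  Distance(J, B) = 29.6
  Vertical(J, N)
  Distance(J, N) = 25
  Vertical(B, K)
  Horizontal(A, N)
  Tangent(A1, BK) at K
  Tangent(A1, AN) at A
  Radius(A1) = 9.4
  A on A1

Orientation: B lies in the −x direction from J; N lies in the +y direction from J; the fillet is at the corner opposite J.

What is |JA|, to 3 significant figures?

32.1

The virtual corner opposite J is at (-29.6, 25.0). A1 meets BK tangentially, so EK is at right angles to BK and tangency of A1 to AN means the radius EA is perpendicular to AN, with radius 9.4, so the center E sits 9.4 in from both sides at E = (-20.2, 15.6). That places the tangent points at K = (-29.6, 15.6) on BK and A = (-20.2, 25.0) on AN. Then |JA| = |A − J| = 32.1.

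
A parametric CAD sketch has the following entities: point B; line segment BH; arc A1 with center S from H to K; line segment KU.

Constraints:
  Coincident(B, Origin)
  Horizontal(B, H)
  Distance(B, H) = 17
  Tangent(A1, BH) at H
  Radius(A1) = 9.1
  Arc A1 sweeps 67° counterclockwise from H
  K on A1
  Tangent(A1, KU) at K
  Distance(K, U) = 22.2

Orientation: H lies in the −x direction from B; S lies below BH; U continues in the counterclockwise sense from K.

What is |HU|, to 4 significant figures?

31.08

On A1, H sits at bearing 90° from S; a 67° counterclockwise sweep puts K at bearing 157°, so K = S + 9.1·(cos 157°, sin 157°) = (-25.38, -5.544). Tangency of A1 to KU means the radius SK is perpendicular to KU, so KU runs along (−sin 157°, cos 157°); with |KU| = 22.2, U = (-34.05, -25.98). Then |HU| = |U − H| = 31.08.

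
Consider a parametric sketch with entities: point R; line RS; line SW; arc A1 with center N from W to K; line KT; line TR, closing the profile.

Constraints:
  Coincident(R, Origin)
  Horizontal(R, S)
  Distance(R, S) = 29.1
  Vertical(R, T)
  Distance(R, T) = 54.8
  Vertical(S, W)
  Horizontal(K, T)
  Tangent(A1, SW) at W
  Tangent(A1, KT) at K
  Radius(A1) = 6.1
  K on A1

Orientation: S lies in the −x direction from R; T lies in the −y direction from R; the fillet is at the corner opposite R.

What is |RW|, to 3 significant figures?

56.7

R is at the origin; RS is horizontal with |RS| = 29.1 and S on the −x side, so S = (-29.1, 0.00). RT is vertical with |RT| = 54.8 and T on the −y side, so T = (0.00, -54.8). The virtual corner opposite R is at (-29.1, -54.8). A1 meets SW tangentially, so NW is at right angles to SW and the tangent condition forces NK to be normal to KT, with radius 6.1, so the center N sits 6.1 in from both sides at N = (-23.0, -48.7). That places the tangent points at W = (-29.1, -48.7) on SW and K = (-23.0, -54.8) on KT. Then |RW| = |W − R| = 56.7.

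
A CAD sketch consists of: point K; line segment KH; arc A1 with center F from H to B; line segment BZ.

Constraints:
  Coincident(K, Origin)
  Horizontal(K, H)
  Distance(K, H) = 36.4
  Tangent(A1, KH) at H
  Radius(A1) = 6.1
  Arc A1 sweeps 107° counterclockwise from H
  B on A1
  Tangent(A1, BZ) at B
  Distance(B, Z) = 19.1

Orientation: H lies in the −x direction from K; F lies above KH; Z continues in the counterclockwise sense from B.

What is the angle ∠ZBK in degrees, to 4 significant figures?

121.5°

On A1, H sits at bearing -90° from F; a 107° counterclockwise sweep puts B at bearing 17°, so B = F + 6.1·(cos 17°, sin 17°) = (-30.57, 7.883). Since A1 is tangent to BZ there, FB ⟂ BZ, so BZ runs along (−sin 17°, cos 17°); with |BZ| = 19.1, Z = (-36.15, 26.15). Then cos ∠ZBK = BZ·BK / (|BZ||BK|), giving 121.5°.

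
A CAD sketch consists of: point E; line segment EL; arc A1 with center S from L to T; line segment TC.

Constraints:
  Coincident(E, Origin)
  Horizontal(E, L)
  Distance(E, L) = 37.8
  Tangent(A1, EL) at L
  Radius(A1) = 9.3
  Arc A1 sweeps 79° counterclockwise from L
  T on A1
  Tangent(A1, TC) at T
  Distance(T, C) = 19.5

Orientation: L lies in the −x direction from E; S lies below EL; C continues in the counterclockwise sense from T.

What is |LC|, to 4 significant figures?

29.60

On A1, L sits at bearing 90° from S; a 79° counterclockwise sweep puts T at bearing 169°, so T = S + 9.3·(cos 169°, sin 169°) = (-46.93, -7.525). Tangency of A1 to TC means the radius ST is perpendicular to TC, so TC runs along (−sin 169°, cos 169°); with |TC| = 19.5, C = (-50.65, -26.67). Then |LC| = |C − L| = 29.60.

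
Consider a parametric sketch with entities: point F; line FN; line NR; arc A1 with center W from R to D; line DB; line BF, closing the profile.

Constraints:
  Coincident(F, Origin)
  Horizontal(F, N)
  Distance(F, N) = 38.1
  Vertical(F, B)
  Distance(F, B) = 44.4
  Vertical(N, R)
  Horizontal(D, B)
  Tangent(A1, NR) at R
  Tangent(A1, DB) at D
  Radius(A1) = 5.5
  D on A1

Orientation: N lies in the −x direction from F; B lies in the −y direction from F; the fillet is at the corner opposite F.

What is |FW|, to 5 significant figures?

50.754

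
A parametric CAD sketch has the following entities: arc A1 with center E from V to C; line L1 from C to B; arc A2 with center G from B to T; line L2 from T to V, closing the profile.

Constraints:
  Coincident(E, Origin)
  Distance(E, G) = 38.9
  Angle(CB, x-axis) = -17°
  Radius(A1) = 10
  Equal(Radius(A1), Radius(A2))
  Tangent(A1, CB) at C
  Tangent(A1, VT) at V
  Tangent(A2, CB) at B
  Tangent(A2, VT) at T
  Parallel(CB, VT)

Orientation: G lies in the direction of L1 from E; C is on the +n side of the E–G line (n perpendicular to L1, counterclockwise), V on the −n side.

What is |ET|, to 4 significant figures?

40.16

The slot axis is L1's direction at -17.0°, so u = (cos -17.0°, sin -17.0°) = (0.9563, -0.2924) and n = (−sin -17.0°, cos -17.0°) = (0.2924, 0.9563). E is at the origin and G lies 38.9 along u from E, so G = 38.9·u = (37.20, -11.37). Tangency of A1 to both parallel lines with radius 10.0 puts C and V at E ± 10.0·n: C = (2.924, 9.563), V = (-2.924, -9.563). Equal radii place B and T the same way about G: B = G + 10.0·n = (40.12, -1.810), T = G − 10.0·n = (34.28, -20.94). Then |ET| = |T − E| = 40.16.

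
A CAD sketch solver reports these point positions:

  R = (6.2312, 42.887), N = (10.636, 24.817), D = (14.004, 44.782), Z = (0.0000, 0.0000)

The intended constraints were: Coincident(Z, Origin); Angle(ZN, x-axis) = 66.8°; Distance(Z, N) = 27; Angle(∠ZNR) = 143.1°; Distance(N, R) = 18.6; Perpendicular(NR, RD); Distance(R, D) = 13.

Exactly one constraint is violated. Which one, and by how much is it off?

Distance(R, D) = 13 — off by 5.00.

Z = (0.00, 0.00) ✓; ZN at 66.80° ✓; |ZN| = 27.00 ✓; ∠ZNR = 143.1° ✓; |NR| = 18.60 ✓; ∠(NR, RD) = 90.00° ✓; |RD| = 8.000 ✗.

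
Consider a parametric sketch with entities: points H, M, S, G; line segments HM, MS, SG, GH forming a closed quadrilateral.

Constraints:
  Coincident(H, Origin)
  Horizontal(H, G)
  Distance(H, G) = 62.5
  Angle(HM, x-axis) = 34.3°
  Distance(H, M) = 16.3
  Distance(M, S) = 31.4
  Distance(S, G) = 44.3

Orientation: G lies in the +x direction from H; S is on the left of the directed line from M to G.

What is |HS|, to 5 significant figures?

47.271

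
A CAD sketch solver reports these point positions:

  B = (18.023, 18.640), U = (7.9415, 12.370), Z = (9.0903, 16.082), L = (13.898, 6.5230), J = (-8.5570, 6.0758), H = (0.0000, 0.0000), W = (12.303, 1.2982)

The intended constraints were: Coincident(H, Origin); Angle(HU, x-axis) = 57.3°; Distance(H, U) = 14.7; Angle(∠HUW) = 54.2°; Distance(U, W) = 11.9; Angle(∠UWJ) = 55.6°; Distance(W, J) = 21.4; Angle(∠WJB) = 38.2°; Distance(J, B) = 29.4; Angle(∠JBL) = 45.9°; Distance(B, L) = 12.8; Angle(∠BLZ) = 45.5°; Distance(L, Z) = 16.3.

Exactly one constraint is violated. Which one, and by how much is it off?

Distance(L, Z) = 16.3 — off by 5.60.

H = (0.00, 0.00) ✓; HU at 57.30° ✓; |HU| = 14.70 ✓; ∠HUW = 54.20° ✓; |UW| = 11.90 ✓; ∠UWJ = 55.60° ✓; |WJ| = 21.40 ✓; ∠WJB = 38.20° ✓; |JB| = 29.40 ✓; ∠JBL = 45.90° ✓; |BL| = 12.80 ✓; ∠BLZ = 45.50° ✓; |LZ| = 10.70 ✗.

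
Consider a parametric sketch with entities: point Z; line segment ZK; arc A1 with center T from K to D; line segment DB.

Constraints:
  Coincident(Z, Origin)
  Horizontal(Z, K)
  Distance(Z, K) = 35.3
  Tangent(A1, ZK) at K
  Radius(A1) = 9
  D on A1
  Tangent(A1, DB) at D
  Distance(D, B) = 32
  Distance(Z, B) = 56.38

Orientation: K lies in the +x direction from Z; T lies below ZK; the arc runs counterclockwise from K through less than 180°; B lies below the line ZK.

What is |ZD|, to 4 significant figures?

29.37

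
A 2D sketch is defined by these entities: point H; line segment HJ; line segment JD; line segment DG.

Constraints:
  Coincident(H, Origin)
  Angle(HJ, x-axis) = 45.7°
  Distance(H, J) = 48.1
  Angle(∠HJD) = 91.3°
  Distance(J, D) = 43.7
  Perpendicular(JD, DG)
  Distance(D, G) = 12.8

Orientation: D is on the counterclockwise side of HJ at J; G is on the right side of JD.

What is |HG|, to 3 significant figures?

75.6

H is at the origin; HJ runs at 45.7° with length 48.1, so J = 48.1·(cos 45.7°, sin 45.7°) = (33.6, 34.4). ∠HJD = 91.3°, so JD runs at 45.7° + (180° − 91.3°) = 134° from the x-axis; with |JD| = 43.7, D = J + 43.7·(cos 134°, sin 134°) = (3.02, 65.6). JD ⟂ DG; with |DG| = 12.8 on the right of JD, G = D + 12.8·(0.714, 0.700) = (12.2, 74.6). Then |HG| = |G − H| = 75.6.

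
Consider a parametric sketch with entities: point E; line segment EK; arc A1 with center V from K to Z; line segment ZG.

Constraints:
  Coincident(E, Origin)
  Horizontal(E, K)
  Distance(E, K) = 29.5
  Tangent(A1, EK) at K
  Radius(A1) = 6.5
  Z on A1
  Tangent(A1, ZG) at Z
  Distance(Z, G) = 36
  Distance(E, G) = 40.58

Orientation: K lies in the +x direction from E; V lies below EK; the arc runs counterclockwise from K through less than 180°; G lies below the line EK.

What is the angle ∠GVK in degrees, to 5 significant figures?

151.71°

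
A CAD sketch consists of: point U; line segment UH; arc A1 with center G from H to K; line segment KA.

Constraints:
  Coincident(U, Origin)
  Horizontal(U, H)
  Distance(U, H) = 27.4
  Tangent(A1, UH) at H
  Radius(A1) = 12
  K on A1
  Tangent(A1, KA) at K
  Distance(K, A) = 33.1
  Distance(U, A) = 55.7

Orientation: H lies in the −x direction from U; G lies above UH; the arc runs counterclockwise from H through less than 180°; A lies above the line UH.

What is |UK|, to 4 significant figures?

23.49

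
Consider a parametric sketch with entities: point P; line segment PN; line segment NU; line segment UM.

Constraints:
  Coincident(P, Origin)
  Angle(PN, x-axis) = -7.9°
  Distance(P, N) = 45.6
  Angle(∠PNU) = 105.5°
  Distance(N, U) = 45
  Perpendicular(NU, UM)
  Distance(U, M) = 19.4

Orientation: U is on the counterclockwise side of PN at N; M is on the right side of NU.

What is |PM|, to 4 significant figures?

85.34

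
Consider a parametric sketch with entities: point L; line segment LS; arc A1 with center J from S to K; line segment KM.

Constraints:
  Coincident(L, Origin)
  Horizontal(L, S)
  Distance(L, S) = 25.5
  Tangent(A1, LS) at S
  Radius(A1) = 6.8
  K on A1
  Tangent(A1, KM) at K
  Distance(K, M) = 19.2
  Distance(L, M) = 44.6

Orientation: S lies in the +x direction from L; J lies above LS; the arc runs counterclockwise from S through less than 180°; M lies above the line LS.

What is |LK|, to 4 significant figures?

32.19

L is at the origin; L and S share the same y with |LS| = 25.5 and S on the +x side, so S = (25.50, 0.000). The tangent condition forces JS to be normal to LS, so J = S + (0, 6.8) = (25.50, 6.800). Since JK ⟂ KM (tangency), |JM| = √(6.8² + 19.2²) = 20.37 regardless of where K sits on A1. So M lies on both circle(L, 44.6) and circle(J, 20.37); the above-LS intersection is M = (38.54, 22.45). K is the foot of the tangent from M: K = (31.88, 4.441).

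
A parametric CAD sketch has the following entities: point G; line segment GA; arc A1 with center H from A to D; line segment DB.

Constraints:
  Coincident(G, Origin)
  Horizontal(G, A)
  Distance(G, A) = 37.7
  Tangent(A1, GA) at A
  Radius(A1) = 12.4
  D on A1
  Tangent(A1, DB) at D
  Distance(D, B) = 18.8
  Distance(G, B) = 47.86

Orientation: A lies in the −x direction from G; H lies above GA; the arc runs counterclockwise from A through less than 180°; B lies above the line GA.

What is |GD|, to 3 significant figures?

31.2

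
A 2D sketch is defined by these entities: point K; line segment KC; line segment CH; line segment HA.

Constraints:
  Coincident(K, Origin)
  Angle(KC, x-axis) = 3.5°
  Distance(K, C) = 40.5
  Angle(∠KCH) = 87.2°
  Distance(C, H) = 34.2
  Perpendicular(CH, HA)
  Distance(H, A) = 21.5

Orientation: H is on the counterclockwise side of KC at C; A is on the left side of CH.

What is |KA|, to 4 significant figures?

37.38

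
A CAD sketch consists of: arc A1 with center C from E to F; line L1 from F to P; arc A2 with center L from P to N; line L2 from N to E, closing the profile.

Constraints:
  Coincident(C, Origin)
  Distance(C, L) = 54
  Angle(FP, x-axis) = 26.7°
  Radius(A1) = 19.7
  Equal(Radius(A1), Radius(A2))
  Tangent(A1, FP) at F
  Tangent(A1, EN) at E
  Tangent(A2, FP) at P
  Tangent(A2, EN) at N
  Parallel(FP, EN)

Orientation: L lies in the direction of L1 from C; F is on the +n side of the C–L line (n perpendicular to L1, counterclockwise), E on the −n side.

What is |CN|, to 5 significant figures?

57.481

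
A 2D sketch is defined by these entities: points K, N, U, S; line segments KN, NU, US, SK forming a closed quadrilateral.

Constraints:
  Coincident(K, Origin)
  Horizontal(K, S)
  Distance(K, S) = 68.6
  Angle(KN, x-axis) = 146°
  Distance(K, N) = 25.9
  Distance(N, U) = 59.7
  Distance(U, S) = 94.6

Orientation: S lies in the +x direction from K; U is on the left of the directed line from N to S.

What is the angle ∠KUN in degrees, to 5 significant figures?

21.821°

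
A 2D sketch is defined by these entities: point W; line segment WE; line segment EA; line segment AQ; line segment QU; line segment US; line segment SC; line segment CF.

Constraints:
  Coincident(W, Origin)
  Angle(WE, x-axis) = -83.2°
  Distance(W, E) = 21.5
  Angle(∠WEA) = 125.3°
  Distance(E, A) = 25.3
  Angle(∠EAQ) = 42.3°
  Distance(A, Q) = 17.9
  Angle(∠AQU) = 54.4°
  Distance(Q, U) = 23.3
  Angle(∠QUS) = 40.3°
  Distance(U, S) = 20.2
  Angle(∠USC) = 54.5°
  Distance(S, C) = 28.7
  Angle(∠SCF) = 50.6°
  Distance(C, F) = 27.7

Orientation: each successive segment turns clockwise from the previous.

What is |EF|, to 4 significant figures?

18.40

∠USC = 54.5° gives SC at 53.60° from the x-axis; with |SC| = 28.7, C = (-0.1147, -12.43). ∠SCF = 50.6° gives CF at -75.80° from the x-axis; with |CF| = 27.7, F = (6.680, -39.28). Then |EF| = |F − E| = 18.40.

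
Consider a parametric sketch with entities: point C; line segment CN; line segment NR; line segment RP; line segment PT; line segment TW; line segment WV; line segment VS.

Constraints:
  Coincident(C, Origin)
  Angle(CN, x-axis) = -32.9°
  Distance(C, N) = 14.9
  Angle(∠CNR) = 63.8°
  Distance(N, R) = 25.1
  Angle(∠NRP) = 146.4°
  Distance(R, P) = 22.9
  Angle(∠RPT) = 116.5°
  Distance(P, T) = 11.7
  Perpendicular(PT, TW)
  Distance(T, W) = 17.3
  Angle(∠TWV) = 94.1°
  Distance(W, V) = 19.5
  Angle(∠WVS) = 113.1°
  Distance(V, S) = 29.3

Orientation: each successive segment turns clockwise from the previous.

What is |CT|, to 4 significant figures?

37.76

∠NRP = 146.4° gives RP at 177.3° from the x-axis; with |RP| = 22.9, P = (-31.90, -19.90). ∠RPT = 116.5° gives PT at 113.8° from the x-axis; with |PT| = 11.7, T = (-36.62, -9.199). Then |CT| = |T − C| = 37.76.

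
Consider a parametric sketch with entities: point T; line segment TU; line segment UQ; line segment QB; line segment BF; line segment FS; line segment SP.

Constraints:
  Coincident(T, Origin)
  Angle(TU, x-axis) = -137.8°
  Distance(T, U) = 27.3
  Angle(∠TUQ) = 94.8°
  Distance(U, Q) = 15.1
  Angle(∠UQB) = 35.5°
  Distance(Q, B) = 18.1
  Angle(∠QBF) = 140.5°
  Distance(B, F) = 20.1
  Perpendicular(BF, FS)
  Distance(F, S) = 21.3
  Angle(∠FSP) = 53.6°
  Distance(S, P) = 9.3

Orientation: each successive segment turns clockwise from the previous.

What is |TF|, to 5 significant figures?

25.105

∠UQB = 35.5° gives QB at -7.5000° from the x-axis; with |QB| = 18.1, B = (-13.322, -10.402). ∠QBF = 140.5° gives BF at -47.000° from the x-axis; with |BF| = 20.1, F = (0.38591, -25.103). Then |TF| = |F − T| = 25.105.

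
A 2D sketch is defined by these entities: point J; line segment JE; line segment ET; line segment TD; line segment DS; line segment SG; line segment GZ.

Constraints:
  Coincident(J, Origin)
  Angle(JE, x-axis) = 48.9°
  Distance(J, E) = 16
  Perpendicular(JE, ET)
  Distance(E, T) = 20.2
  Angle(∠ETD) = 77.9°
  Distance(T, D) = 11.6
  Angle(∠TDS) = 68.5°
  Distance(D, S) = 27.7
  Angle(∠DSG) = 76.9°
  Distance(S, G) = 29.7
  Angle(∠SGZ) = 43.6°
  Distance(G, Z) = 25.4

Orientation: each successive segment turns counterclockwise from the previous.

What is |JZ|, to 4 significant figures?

21.16

J is at the origin; JE runs at 48.9° with length 16.0, so E = (10.52, 12.06). JE ⟂ ET, so ET runs at 138.9°; with |ET| = 20.2, T = (-4.704, 25.34). ∠ETD = 77.9° gives TD at -119.0° from the x-axis; with |TD| = 11.6, D = (-10.33, 15.19). ∠TDS = 68.5° gives DS at -7.500° from the x-axis; with |DS| = 27.7, S = (17.14, 11.57). ∠DSG = 76.9° gives SG at 95.60° from the x-axis; with |SG| = 29.7, G = (14.24, 41.13). ∠SGZ = 43.6° gives GZ at -128.0° from the x-axis; with |GZ| = 25.4, Z = (-1.401, 21.12). Then |JZ| = |Z − J| = 21.16.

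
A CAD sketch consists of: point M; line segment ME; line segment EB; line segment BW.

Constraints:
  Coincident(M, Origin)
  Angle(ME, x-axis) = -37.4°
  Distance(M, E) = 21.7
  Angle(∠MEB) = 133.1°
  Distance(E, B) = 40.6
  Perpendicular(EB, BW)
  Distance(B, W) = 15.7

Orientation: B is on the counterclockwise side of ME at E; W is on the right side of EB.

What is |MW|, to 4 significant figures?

63.77

∠MEB = 133.1°, so EB runs at -37.4° + (180° − 133.1°) = 9.500° from the x-axis; with |EB| = 40.6, B = E + 40.6·(cos 9.500°, sin 9.500°) = (57.28, -6.479). The perpendicularity gives BW at right angles to EB; with |BW| = 15.7 on the right of EB, W = B + 15.7·(0.1650, -0.9863) = (59.87, -21.96). Then |MW| = |W − M| = 63.77.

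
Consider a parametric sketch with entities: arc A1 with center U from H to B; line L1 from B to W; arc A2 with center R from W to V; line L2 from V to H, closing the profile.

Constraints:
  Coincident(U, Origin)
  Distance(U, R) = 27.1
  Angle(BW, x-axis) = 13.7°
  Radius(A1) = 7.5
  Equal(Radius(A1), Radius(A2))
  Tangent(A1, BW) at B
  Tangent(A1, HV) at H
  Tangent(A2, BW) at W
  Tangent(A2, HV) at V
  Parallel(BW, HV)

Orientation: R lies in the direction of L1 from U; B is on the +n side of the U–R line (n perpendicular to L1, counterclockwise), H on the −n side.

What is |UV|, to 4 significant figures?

28.12

The slot axis is L1's direction at 13.7°, so u = (cos 13.7°, sin 13.7°) = (0.9715, 0.2368) and n = (−sin 13.7°, cos 13.7°) = (-0.2368, 0.9715). U is at the origin and R lies 27.1 along u from U, so R = 27.1·u = (26.33, 6.418). Tangency of A1 to both parallel lines with radius 7.5 puts B and H at U ± 7.5·n: B = (-1.776, 7.287), H = (1.776, -7.287). Equal radii place W and V the same way about R: W = R + 7.5·n = (24.55, 13.70), V = R − 7.5·n = (28.11, -0.8683). Then |UV| = |V − U| = 28.12.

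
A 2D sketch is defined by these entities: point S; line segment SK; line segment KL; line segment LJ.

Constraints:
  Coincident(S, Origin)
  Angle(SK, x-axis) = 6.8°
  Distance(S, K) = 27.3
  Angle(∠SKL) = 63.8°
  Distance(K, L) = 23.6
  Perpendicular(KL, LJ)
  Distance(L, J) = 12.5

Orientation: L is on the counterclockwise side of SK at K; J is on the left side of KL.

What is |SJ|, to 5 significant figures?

16.650

S is at the origin; SK runs at 6.8° with length 27.3, so K = 27.3·(cos 6.8°, sin 6.8°) = (27.108, 3.2324). ∠SKL = 63.8°, so KL runs at 6.8° + (180° − 63.8°) = 123.00° from the x-axis; with |KL| = 23.6, L = K + 23.6·(cos 123.00°, sin 123.00°) = (14.254, 23.025). The perpendicularity gives LJ at right angles to KL; with |LJ| = 12.5 on the left of KL, J = L + 12.5·(-0.83867, -0.54464) = (3.7711, 16.217). Then |SJ| = |J − S| = 16.650.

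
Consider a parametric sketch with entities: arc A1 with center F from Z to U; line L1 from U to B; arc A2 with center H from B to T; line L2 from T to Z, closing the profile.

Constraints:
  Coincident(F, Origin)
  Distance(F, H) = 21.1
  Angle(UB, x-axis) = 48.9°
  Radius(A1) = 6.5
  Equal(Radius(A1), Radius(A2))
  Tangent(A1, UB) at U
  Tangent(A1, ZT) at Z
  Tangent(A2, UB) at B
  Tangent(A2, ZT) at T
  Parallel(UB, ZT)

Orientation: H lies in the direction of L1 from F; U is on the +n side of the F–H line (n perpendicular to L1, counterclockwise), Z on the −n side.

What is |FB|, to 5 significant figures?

22.078

The slot axis is L1's direction at 48.9°, so u = (cos 48.9°, sin 48.9°) = (0.65738, 0.75356) and n = (−sin 48.9°, cos 48.9°) = (-0.75356, 0.65738). F is at the origin and H lies 21.1 along u from F, so H = 21.1·u = (13.871, 15.900). Tangency of A1 to both parallel lines with radius 6.5 puts U and Z at F ± 6.5·n: U = (-4.8982, 4.2729), Z = (4.8982, -4.2729). Equal radii place B and T the same way about H: B = H + 6.5·n = (8.9725, 20.173), T = H − 6.5·n = (18.769, 11.627). Then |FB| = |B − F| = 22.078.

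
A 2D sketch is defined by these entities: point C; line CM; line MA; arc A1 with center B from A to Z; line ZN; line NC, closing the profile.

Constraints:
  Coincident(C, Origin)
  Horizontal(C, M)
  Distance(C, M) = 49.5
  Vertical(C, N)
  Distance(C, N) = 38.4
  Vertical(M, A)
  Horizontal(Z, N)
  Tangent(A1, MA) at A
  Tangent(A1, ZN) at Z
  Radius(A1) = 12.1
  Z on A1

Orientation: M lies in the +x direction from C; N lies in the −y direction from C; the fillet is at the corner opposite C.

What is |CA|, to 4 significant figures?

56.05

C is at the origin; CM is horizontal with |CM| = 49.5 and M on the +x side, so M = (49.50, 0.000). C and N share the same x with |CN| = 38.4 and N on the −y side, so N = (0.000, -38.40). The virtual corner opposite C is at (49.50, -38.40). A1 meets MA tangentially, so BA is at right angles to MA and tangency of A1 to ZN means the radius BZ is perpendicular to ZN, with radius 12.1, so the center B sits 12.1 in from both sides at B = (37.40, -26.30). That places the tangent points at A = (49.50, -26.30) on MA and Z = (37.40, -38.40) on ZN. Then |CA| = |A − C| = 56.05.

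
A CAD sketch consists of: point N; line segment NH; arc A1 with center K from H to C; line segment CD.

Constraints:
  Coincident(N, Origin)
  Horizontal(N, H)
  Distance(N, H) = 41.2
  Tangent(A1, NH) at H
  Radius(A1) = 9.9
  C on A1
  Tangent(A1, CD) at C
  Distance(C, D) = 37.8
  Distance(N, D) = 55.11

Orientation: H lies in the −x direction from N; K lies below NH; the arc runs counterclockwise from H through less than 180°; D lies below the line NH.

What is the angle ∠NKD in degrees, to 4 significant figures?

85.06°

Checks: N = (0.00, 0.00) ✓; |NH| = 41.20 ✓; |KC| = 9.900 ✓; ∠(KC, CD) = 90.00° ✓; |CD| = 37.80 ✓; |ND| = 55.11 ✓.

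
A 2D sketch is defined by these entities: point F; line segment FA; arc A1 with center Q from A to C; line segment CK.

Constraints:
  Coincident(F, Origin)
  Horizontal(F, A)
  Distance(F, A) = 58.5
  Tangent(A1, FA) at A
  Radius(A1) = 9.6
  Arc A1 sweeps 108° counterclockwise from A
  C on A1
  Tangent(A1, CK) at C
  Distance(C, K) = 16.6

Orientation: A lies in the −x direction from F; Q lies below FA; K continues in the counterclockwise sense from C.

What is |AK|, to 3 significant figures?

28.6

F is at the origin; FA is horizontal with |FA| = 58.5 and A on the −x side, so A = (-58.5, 0.00). The tangent condition forces QA to be normal to FA, so Q = A + (0, -9.6) = (-58.5, -9.60). On A1, A sits at bearing 90° from Q; a 108° counterclockwise sweep puts C at bearing 198°, so C = Q + 9.6·(cos 198°, sin 198°) = (-67.6, -12.6). A1 meets CK tangentially, so QC is at right angles to CK, so CK runs along (−sin 198°, cos 198°); with |CK| = 16.6, K = (-62.5, -28.4). Then |AK| = |K − A| = 28.6.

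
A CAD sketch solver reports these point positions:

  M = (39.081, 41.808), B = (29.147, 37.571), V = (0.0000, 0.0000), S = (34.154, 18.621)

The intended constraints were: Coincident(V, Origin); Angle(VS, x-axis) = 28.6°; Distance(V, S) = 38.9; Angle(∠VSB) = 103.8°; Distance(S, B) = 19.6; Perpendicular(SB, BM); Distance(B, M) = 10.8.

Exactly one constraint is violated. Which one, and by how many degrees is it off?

Perpendicular(SB, BM) — off by 8.30°.

V = (0.00, 0.00) ✓; VS at 28.60° ✓; |VS| = 38.90 ✓; ∠VSB = 103.8° ✓; |SB| = 19.60 ✓; ∠(SB, BM) = 81.70° ✗; |BM| = 10.80 ✓.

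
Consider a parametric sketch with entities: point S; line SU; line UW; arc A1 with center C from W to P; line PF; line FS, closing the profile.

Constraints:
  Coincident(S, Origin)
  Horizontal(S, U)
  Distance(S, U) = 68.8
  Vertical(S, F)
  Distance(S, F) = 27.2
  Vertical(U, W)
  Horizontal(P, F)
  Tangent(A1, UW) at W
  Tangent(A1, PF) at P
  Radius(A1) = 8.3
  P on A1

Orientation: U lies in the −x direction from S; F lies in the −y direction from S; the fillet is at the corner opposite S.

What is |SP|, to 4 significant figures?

66.33

S is at the origin; SU is horizontal with |SU| = 68.8 and U on the −x side, so U = (-68.80, 0.000). S and F share the same x with |SF| = 27.2 and F on the −y side, so F = (0.000, -27.20). The virtual corner opposite S is at (-68.80, -27.20). Tangency of A1 to UW means the radius CW is perpendicular to UW and the tangent condition forces CP to be normal to PF, with radius 8.3, so the center C sits 8.3 in from both sides at C = (-60.50, -18.90). That places the tangent points at W = (-68.80, -18.90) on UW and P = (-60.50, -27.20) on PF. Then |SP| = |P − S| = 66.33.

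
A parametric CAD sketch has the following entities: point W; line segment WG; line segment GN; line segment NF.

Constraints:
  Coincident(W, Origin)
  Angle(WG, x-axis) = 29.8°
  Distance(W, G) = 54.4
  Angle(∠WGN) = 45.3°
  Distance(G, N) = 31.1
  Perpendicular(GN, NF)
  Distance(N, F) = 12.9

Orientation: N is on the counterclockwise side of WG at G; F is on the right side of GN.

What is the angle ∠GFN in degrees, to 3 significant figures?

67.5°

W is at the origin; WG runs at 29.8° with length 54.4, so G = 54.4·(cos 29.8°, sin 29.8°) = (47.2, 27.0). ∠WGN = 45.3°, so GN runs at 29.8° + (180° − 45.3°) = 164° from the x-axis; with |GN| = 31.1, N = G + 31.1·(cos 164°, sin 164°) = (17.2, 35.3). GN is perpendicular to NF; with |NF| = 12.9 on the right of GN, F = N + 12.9·(0.267, 0.964) = (20.7, 47.8). Then cos ∠GFN = FG·FN / (|FG||FN|), giving 67.5°.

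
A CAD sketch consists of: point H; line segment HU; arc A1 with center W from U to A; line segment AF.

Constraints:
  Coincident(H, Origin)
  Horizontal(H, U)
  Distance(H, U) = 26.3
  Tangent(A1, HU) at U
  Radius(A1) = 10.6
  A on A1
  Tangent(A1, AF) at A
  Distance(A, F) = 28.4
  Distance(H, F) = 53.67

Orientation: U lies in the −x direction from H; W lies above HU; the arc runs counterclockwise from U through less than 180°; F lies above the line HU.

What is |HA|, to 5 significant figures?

25.329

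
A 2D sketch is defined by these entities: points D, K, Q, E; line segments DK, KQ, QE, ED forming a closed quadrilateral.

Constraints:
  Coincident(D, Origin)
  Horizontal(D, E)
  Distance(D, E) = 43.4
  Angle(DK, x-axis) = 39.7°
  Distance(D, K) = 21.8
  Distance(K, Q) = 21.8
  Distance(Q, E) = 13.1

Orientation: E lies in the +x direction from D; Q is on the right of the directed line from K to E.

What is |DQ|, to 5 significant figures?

30.764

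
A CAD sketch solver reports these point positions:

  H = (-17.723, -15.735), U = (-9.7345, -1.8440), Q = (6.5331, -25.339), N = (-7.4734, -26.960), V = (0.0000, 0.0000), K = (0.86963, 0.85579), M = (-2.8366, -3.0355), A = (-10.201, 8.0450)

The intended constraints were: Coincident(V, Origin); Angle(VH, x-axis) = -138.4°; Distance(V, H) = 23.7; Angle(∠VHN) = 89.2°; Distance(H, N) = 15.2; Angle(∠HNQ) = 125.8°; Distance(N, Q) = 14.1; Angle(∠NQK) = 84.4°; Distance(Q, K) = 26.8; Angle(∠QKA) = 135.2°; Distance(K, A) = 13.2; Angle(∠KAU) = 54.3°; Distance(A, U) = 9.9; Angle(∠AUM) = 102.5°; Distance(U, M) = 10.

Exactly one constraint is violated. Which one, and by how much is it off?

Distance(U, M) = 10 — off by 3.00.

V = (0.00, 0.00) ✓; VH at -138.4° ✓; |VH| = 23.70 ✓; ∠VHN = 89.20° ✓; |HN| = 15.20 ✓; ∠HNQ = 125.8° ✓; |NQ| = 14.10 ✓; ∠NQK = 84.40° ✓; |QK| = 26.80 ✓; ∠QKA = 135.2° ✓; |KA| = 13.20 ✓; ∠KAU = 54.30° ✓; |AU| = 9.900 ✓; ∠AUM = 102.5° ✓; |UM| = 7.000 ✗.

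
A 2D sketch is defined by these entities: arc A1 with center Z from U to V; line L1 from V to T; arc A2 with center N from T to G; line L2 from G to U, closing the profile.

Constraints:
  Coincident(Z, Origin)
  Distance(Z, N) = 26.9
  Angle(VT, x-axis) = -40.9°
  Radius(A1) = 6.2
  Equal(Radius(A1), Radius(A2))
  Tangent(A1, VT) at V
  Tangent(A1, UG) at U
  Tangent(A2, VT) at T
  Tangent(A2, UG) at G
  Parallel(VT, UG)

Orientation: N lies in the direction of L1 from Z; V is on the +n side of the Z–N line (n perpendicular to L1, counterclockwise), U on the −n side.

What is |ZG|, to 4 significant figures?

27.61

The slot axis is L1's direction at -40.9°, so u = (cos -40.9°, sin -40.9°) = (0.7559, -0.6547) and n = (−sin -40.9°, cos -40.9°) = (0.6547, 0.7559). Z is at the origin and N lies 26.9 along u from Z, so N = 26.9·u = (20.33, -17.61). Tangency of A1 to both parallel lines with radius 6.2 puts V and U at Z ± 6.2·n: V = (4.059, 4.686), U = (-4.059, -4.686). Equal radii place T and G the same way about N: T = N + 6.2·n = (24.39, -12.93), G = N − 6.2·n = (16.27, -22.30). Then |ZG| = |G − Z| = 27.61.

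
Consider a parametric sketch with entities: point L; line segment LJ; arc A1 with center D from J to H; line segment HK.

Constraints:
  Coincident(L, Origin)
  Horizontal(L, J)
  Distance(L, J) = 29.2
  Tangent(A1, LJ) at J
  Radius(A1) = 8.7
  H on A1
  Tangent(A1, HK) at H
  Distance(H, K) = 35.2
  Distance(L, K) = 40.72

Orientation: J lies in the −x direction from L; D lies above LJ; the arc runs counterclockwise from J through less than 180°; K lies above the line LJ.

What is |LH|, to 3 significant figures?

21.8

Checks: L.y = 0.00, J.y = 0.00 ✓; |DH| = 8.700 ✓; ∠(DH, HK) = 90.00° ✓; |HK| = 35.20 ✓; |LK| = 40.72 ✓.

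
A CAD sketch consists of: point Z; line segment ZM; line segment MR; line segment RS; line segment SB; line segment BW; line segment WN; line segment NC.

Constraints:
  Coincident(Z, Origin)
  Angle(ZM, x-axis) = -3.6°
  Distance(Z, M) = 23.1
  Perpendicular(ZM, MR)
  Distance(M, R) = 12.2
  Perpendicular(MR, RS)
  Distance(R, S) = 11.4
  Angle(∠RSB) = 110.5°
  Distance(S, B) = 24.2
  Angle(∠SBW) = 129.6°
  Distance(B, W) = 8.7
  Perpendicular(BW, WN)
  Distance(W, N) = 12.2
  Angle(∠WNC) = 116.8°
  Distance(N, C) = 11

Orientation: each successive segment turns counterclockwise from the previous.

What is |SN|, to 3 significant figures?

25.0

Z is at the origin; ZM runs at -3.6° with length 23.1, so M = (23.1, -1.45). ZM ⟂ MR, so MR runs at 86.4°; with |MR| = 12.2, R = (23.8, 10.7). The perpendicularity gives RS at right angles to MR, so RS runs at 176°; with |RS| = 11.4, S = (12.4, 11.4). ∠RSB = 110.5° gives SB at -114° from the x-axis; with |SB| = 24.2, B = (2.56, -10.6). ∠SBW = 129.6° gives BW at -63.7° from the x-axis; with |BW| = 8.7, W = (6.42, -18.4). BW ⟂ WN, so WN runs at 26.3°; with |WN| = 12.2, N = (17.4, -13.0). Then |SN| = |N − S| = 25.0.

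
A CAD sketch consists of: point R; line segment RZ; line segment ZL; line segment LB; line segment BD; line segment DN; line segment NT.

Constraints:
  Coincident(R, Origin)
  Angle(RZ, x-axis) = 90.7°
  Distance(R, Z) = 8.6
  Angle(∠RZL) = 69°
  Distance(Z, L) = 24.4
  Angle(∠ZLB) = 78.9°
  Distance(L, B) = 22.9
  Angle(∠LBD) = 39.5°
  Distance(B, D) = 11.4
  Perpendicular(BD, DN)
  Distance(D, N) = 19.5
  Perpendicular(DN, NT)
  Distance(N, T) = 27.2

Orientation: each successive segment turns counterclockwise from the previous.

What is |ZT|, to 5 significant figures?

52.236

R is at the origin; RZ runs at 90.7° with length 8.6, so Z = (-0.10507, 8.5994). ∠RZL = 69.0° gives ZL at -158.30° from the x-axis; with |ZL| = 24.4, L = (-22.776, -0.42246). ∠ZLB = 78.9° gives LB at -57.200° from the x-axis; with |LB| = 22.9, B = (-10.371, -19.671). ∠LBD = 39.5° gives BD at 83.300° from the x-axis; with |BD| = 11.4, D = (-9.0407, -8.3493). BD ⟂ DN, so DN runs at 173.30°; with |DN| = 19.5, N = (-28.408, -6.0742). DN ⟂ NT, so NT runs at -96.700°; with |NT| = 27.2, T = (-31.581, -33.088). Then |ZT| = |T − Z| = 52.236.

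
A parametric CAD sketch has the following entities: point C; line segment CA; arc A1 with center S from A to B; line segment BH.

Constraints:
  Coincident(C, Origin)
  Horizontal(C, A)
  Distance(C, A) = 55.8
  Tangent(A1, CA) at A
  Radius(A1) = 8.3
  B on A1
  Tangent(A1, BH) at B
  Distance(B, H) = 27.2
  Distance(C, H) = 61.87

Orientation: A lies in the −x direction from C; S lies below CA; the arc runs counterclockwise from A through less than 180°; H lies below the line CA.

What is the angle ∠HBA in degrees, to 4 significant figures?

120.8°

Checks: C.y = 0.00, A.y = 0.00 ✓; |SB| = 8.300 ✓; ∠(SB, BH) = 90.00° ✓; |BH| = 27.20 ✓; |CH| = 61.87 ✓.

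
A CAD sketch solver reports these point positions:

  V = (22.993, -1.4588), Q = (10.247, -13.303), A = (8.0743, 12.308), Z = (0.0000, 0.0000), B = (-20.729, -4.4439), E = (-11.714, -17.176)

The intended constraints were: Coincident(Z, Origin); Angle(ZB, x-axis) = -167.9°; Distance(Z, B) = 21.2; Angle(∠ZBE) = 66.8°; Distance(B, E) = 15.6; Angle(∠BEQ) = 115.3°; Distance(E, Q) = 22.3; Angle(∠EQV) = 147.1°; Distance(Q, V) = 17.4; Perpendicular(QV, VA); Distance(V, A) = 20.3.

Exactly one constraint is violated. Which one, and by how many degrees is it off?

Perpendicular(QV, VA) — off by 4.40°.

Z = (0.00, 0.00) ✓; ZB at -167.9° ✓; |ZB| = 21.20 ✓; ∠ZBE = 66.80° ✓; |BE| = 15.60 ✓; ∠BEQ = 115.3° ✓; |EQ| = 22.30 ✓; ∠EQV = 147.1° ✓; |QV| = 17.40 ✓; ∠(QV, VA) = 94.40° ✗; |VA| = 20.30 ✓.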